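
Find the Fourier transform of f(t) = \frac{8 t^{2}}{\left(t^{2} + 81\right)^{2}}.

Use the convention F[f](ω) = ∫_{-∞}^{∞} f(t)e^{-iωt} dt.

F(ω) = \frac{4 \pi \left(1 - 9 \left|{\omega}\right|\right) e^{- 9 \left|{\omega}\right|}}{9}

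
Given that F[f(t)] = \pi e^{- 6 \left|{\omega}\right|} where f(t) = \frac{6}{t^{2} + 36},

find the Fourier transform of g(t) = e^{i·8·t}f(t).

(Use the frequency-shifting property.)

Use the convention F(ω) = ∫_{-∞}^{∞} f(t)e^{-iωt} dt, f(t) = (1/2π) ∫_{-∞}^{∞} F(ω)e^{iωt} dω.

F[g](ω) = \pi e^{- 6 \left|{\omega - 8}\right|}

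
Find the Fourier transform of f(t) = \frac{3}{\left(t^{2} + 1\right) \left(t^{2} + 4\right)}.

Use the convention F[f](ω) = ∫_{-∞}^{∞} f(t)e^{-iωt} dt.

F(ω) = \pi e^{- \left|{\omega}\right|} - \frac{\pi e^{- 2 \left|{\omega}\right|}}{2}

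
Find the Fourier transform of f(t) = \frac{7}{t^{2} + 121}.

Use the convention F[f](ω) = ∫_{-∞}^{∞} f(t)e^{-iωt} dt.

F(ω) = \frac{7 \pi e^{- 11 \left|{\omega}\right|}}{11}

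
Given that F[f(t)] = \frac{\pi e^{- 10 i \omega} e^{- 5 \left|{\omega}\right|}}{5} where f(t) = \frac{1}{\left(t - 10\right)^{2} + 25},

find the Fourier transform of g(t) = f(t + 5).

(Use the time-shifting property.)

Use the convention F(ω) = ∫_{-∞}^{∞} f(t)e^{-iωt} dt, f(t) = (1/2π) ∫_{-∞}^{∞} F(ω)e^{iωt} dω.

F[g](ω) = \frac{\pi e^{- 5 i \omega - 5 \left|{\omega}\right|}}{5}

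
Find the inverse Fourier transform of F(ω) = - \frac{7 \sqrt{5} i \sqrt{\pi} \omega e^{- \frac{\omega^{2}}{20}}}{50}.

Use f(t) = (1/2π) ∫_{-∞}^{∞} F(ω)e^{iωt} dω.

f(t) = 7 t e^{- 5 t^{2}}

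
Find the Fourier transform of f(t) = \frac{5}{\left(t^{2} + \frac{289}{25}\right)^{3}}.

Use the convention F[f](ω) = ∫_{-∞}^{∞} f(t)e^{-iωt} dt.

F(ω) = \frac{625 \pi \left(289 \omega^{2} + 255 \left|{\omega}\right| + 75\right) e^{- \frac{17 \left|{\omega}\right|}{5}}}{11358856}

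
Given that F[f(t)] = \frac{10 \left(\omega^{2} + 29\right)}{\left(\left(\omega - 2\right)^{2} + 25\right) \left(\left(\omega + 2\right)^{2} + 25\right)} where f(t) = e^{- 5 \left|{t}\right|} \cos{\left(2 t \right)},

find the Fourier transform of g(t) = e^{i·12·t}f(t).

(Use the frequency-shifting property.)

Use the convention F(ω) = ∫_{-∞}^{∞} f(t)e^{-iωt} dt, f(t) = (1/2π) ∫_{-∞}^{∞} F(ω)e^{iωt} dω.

F[g](ω) = \frac{10 \left(\left(\omega - 12\right)^{2} + 29\right)}{\left(\left(\omega - 14\right)^{2} + 25\right) \left(\left(\omega - 10\right)^{2} + 25\right)}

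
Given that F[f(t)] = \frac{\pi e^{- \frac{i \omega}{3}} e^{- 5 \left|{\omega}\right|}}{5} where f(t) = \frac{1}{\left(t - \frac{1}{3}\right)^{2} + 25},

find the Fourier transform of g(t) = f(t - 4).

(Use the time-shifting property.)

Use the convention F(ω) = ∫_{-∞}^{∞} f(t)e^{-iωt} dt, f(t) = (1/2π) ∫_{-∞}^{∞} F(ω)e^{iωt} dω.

F[g](ω) = \frac{\pi e^{- \frac{13 i \omega}{3} - 5 \left|{\omega}\right|}}{5}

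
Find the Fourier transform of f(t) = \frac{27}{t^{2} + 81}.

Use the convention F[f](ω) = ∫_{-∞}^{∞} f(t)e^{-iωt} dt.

F(ω) = 3 \pi e^{- 9 \left|{\omega}\right|}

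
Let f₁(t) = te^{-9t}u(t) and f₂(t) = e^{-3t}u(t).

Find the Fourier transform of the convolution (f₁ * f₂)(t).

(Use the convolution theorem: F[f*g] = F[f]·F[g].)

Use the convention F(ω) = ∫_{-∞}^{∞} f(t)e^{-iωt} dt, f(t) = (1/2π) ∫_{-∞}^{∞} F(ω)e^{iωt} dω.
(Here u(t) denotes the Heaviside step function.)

F[f₁*f₂](ω) = \frac{1}{\left(i \omega + 3\right) \left(i \omega + 9\right)^{2}}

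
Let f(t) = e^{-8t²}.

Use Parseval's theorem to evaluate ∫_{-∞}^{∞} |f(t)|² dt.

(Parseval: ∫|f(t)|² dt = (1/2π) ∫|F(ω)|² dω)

∫|f(t)|² dt = \frac{\sqrt{\pi}}{4}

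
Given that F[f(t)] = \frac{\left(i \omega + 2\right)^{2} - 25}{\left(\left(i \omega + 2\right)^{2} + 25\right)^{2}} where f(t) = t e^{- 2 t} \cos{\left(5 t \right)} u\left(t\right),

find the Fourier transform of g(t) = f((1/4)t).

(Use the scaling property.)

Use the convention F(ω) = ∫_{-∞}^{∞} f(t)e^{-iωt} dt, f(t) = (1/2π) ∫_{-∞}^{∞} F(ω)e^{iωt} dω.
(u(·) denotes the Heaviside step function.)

F[g](ω) = \frac{4 \left(4 \left(2 i \omega + 1\right)^{2} - 25\right)}{\left(4 \left(2 i \omega + 1\right)^{2} + 25\right)^{2}}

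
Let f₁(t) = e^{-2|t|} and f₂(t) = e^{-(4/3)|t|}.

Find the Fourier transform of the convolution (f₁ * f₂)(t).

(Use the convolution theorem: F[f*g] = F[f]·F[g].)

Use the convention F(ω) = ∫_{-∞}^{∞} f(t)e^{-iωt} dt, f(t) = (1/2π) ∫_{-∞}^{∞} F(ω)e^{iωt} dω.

F[f₁*f₂](ω) = \frac{96}{\left(\omega^{2} + 4\right) \left(9 \omega^{2} + 16\right)}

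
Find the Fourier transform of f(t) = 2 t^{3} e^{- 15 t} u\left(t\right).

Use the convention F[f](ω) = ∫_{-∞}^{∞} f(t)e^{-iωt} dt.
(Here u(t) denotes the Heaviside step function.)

F(ω) = \frac{12}{\left(i \omega + 15\right)^{4}}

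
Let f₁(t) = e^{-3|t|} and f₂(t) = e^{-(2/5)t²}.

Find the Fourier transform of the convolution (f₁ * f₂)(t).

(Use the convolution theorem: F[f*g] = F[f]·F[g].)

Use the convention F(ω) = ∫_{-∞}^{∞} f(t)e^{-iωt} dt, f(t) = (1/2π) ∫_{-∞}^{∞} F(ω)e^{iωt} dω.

F[f₁*f₂](ω) = \frac{3 \sqrt{10} \sqrt{\pi} e^{- \frac{5 \omega^{2}}{8}}}{\omega^{2} + 9}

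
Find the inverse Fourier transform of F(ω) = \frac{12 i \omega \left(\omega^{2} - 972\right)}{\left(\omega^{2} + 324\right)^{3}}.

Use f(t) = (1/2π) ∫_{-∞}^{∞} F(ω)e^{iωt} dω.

f(t) = 3 t e^{- 18 \left|{t}\right|} \left|{t}\right|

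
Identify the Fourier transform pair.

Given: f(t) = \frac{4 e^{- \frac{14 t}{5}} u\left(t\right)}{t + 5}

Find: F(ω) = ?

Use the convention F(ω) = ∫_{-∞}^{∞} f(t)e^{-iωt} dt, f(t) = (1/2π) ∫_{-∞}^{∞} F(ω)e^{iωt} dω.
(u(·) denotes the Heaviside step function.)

F(ω) = 4 e^{5 i \omega + 14} \operatorname{E}_{1}\left(5 i \omega + 14\right)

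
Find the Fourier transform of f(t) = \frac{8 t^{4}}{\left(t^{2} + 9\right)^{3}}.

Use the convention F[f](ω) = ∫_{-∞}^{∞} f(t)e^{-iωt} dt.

F(ω) = \pi \left(3 \omega^{2} - 5 \left|{\omega}\right| + 1\right) e^{- 3 \left|{\omega}\right|}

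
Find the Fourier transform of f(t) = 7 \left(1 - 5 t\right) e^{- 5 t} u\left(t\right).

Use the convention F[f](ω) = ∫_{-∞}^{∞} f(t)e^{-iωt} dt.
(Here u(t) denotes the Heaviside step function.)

F(ω) = \frac{7 i \omega}{- \omega^{2} + 10 i \omega + 25}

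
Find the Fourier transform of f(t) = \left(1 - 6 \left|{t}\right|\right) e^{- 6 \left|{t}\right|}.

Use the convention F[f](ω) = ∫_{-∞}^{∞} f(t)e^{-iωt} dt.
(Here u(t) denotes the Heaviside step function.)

F(ω) = \frac{24 \omega^{2}}{\left(\omega^{2} + 36\right)^{2}}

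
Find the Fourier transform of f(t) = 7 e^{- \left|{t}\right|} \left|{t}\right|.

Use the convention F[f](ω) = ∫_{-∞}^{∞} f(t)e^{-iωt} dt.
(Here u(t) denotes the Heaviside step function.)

F(ω) = \frac{14 \left(1 - \omega^{2}\right)}{\left(\omega^{2} + 1\right)^{2}}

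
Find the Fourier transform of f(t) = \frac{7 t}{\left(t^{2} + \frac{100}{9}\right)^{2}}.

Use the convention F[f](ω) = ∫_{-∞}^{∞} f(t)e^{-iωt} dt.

F(ω) = - \frac{21 i \pi \omega e^{- \frac{10 \left|{\omega}\right|}{3}}}{20}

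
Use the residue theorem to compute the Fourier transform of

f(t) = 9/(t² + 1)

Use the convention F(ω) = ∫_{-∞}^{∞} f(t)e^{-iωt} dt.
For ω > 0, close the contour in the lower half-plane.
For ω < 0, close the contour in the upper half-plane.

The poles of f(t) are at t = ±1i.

Let g(z) = f(z)e^{-iωz}; for large |z| the factor e^{-iωz} decays in the lower half-plane when ω > 0 and in the upper half-plane when ω < 0.

Case ω > 0 (lower half-plane, clockwise contour ⇒ F(ω) = -2πi·ΣRes):
  Res_{z = - i} g(z) = \frac{9 i e^{- \omega}}{2}
  F(ω) = -2πi·ΣRes = 9 \pi e^{- \omega}

Case ω < 0 (upper half-plane, counterclockwise contour ⇒ F(ω) = +2πi·ΣRes):
  Res_{z = i} g(z) = - \frac{9 i e^{\omega}}{2}
  F(ω) = 2πi·ΣRes = 9 \pi e^{\omega}

Both cases combine into a single formula in |ω|:

F(ω) = 9 \pi e^{- \left|{\omega}\right|}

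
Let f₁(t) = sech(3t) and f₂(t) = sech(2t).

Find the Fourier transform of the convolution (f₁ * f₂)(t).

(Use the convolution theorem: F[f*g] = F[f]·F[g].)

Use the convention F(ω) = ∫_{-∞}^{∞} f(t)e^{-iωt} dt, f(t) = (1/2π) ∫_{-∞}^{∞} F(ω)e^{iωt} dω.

F[f₁*f₂](ω) = \frac{\pi^{2}}{6 \cosh{\left(\frac{\pi \omega}{6} \right)} \cosh{\left(\frac{\pi \omega}{4} \right)}}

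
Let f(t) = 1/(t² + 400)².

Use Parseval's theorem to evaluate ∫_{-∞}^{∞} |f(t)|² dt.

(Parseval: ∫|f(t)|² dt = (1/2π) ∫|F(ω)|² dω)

∫|f(t)|² dt = \frac{\pi}{4096000000}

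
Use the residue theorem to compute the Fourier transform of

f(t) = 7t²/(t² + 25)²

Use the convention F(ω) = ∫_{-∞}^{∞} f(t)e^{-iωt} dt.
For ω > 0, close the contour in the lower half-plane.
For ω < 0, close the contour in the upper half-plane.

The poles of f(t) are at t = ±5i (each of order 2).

Let g(z) = f(z)e^{-iωz}; for large |z| the factor e^{-iωz} decays in the lower half-plane when ω > 0 and in the upper half-plane when ω < 0.

Case ω > 0 (lower half-plane, clockwise contour ⇒ F(ω) = -2πi·ΣRes):
  Res_{z = - 5 i} g(z) = \frac{7 i \left(1 - 5 \omega\right) e^{- 5 \omega}}{20} (pole of order 2)
  F(ω) = -2πi·ΣRes = \frac{7 \pi \left(1 - 5 \omega\right) e^{- 5 \omega}}{10}

Case ω < 0 (upper half-plane, counterclockwise contour ⇒ F(ω) = +2πi·ΣRes):
  Res_{z = 5 i} g(z) = \frac{7 i \left(- 5 \omega - 1\right) e^{5 \omega}}{20} (pole of order 2)
  F(ω) = 2πi·ΣRes = \frac{7 \pi \left(5 \omega + 1\right) e^{5 \omega}}{10}

Both cases combine into a single formula in |ω|:

F(ω) = \frac{7 \pi \left(1 - 5 \left|{\omega}\right|\right) e^{- 5 \left|{\omega}\right|}}{10}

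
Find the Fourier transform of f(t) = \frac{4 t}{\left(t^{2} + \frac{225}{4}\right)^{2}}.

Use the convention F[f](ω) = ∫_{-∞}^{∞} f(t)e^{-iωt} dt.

F(ω) = - \frac{4 i \pi \omega e^{- \frac{15 \left|{\omega}\right|}{2}}}{15}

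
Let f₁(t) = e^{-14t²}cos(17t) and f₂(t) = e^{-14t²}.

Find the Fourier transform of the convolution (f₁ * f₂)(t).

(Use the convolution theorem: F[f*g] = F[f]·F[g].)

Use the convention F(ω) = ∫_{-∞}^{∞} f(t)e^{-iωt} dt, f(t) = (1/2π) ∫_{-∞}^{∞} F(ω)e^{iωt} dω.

F[f₁*f₂](ω) = \frac{\pi \left(e^{\frac{17 \omega}{14}} + 1\right) e^{- \frac{\omega^{2}}{28} - \frac{17 \omega}{28} - \frac{289}{56}}}{28}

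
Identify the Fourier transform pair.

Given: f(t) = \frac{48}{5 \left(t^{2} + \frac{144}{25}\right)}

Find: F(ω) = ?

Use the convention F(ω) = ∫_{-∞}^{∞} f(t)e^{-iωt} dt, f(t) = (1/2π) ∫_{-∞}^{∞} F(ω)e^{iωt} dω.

F(ω) = 4 \pi e^{- \frac{12 \left|{\omega}\right|}{5}}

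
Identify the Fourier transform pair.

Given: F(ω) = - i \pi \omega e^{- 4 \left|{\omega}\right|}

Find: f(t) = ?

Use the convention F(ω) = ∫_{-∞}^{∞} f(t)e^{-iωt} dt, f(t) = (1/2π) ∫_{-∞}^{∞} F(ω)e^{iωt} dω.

f(t) = \frac{8 t}{\left(t^{2} + 16\right)^{2}}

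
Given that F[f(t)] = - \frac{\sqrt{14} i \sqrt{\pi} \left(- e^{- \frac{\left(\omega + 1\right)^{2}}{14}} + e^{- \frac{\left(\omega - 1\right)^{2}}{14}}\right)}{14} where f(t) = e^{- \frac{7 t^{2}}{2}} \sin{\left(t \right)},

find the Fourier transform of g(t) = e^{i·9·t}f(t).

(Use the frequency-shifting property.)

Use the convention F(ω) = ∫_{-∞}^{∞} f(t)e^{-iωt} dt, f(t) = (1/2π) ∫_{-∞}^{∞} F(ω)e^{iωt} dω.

F[g](ω) = \frac{\sqrt{14} i \sqrt{\pi} \left(- e^{\frac{2 \omega}{7}} + e^{\frac{18}{7}}\right) e^{- \frac{\omega^{2}}{14} + \frac{8 \omega}{7} - \frac{50}{7}}}{14}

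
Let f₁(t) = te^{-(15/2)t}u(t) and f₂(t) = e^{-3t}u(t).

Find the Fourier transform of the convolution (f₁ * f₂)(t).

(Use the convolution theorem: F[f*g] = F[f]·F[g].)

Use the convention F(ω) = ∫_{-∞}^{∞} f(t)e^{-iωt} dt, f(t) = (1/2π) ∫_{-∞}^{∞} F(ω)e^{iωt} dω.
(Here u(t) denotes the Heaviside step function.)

F[f₁*f₂](ω) = \frac{4}{\left(i \omega + 3\right) \left(2 i \omega + 15\right)^{2}}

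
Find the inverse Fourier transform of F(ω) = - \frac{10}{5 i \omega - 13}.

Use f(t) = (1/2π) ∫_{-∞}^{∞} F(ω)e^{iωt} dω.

f(t) = 2 e^{\frac{13 t}{5}} u\left(- t\right)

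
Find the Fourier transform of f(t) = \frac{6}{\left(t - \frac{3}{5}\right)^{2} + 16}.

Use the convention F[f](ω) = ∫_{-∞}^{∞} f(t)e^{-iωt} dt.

F(ω) = \frac{3 \pi e^{- \frac{3 i \omega}{5} - 4 \left|{\omega}\right|}}{2}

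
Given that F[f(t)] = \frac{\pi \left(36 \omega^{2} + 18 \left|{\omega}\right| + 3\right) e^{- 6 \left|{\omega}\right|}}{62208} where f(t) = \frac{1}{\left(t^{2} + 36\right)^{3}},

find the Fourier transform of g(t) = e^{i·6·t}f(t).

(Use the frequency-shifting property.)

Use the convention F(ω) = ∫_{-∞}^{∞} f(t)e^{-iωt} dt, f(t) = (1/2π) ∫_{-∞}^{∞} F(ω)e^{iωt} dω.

F[g](ω) = \frac{\pi \left(12 \left(\omega - 6\right)^{2} + 6 \left|{\omega - 6}\right| + 1\right) e^{- 6 \left|{\omega - 6}\right|}}{20736}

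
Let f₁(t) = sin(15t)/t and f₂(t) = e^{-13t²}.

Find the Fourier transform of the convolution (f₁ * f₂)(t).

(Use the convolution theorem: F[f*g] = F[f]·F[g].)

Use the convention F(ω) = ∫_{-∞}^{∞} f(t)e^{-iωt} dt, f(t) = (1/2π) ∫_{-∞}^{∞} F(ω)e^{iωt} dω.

F[f₁*f₂](ω) = \begin{cases} \frac{\sqrt{13} \pi^{\frac{3}{2}} e^{- \frac{\omega^{2}}{52}}}{13} & \text{for}\: \omega > -15 \wedge \omega < 15 \\0 & \text{otherwise} \end{cases}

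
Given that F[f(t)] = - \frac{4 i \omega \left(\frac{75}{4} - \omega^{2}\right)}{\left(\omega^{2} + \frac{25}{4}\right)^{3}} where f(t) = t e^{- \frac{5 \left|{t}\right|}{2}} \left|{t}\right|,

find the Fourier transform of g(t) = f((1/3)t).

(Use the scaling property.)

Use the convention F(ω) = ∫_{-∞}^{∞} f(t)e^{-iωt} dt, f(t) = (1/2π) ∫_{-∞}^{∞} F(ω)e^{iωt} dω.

F[g](ω) = \frac{1728 i \omega \left(12 \omega^{2} - 25\right)}{\left(36 \omega^{2} + 25\right)^{3}}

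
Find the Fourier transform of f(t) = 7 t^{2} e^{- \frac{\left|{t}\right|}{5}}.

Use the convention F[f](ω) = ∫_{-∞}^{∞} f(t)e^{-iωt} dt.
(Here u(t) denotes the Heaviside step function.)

F(ω) = \frac{3500 \left(1 - 75 \omega^{2}\right)}{\left(25 \omega^{2} + 1\right)^{3}}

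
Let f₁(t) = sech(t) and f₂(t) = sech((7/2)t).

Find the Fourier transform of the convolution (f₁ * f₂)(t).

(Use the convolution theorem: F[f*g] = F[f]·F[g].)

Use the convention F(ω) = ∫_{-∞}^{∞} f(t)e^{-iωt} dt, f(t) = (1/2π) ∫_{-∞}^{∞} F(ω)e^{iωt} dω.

F[f₁*f₂](ω) = \frac{2 \pi^{2}}{7 \cosh{\left(\frac{\pi \omega}{7} \right)} \cosh{\left(\frac{\pi \omega}{2} \right)}}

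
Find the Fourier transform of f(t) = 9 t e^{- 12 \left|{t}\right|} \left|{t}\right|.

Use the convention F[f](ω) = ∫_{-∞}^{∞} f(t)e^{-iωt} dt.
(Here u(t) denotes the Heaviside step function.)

F(ω) = \frac{36 i \omega \left(\omega^{2} - 432\right)}{\left(\omega^{2} + 144\right)^{3}}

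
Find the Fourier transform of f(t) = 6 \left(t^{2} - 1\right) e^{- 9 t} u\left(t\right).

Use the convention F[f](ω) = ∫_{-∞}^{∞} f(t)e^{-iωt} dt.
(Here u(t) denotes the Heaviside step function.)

F(ω) = \frac{6 \left(2 i \omega - \left(i \omega + 9\right)^{3} + 18\right)}{\left(i \omega + 9\right)^{4}}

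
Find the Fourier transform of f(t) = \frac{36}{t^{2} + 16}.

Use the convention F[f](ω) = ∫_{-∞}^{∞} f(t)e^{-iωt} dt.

F(ω) = 9 \pi e^{- 4 \left|{\omega}\right|}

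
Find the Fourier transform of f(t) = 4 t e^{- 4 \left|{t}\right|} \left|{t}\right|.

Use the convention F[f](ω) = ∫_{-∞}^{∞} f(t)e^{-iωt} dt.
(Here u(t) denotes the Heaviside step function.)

F(ω) = \frac{16 i \omega \left(\omega^{2} - 48\right)}{\left(\omega^{2} + 16\right)^{3}}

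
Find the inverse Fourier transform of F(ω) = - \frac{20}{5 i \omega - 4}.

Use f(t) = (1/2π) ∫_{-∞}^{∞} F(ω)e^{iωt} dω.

f(t) = 4 e^{\frac{4 t}{5}} u\left(- t\right)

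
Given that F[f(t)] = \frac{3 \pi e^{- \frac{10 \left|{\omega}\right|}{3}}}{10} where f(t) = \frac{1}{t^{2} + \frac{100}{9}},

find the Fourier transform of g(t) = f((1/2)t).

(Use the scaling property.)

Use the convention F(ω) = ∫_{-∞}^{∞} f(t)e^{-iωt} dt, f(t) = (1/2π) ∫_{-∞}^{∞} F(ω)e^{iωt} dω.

F[g](ω) = \frac{3 \pi e^{- \frac{20 \left|{\omega}\right|}{3}}}{5}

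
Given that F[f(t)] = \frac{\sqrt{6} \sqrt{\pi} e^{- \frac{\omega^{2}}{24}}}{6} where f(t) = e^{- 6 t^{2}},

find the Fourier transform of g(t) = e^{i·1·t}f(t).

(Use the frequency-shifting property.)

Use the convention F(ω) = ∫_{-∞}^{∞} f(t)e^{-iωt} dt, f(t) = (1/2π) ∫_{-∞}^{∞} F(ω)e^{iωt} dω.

F[g](ω) = \frac{\sqrt{6} \sqrt{\pi} e^{- \frac{\left(\omega - 1\right)^{2}}{24}}}{6}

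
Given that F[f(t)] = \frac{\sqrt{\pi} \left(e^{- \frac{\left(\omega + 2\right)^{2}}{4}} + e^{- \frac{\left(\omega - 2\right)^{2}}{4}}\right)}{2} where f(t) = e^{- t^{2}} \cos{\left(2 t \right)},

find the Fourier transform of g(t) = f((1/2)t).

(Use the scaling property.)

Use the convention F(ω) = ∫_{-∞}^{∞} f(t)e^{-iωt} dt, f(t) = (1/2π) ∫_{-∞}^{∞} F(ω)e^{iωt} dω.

F[g](ω) = \sqrt{\pi} \left(e^{4 \omega} + 1\right) e^{- \omega^{2} - 2 \omega - 1}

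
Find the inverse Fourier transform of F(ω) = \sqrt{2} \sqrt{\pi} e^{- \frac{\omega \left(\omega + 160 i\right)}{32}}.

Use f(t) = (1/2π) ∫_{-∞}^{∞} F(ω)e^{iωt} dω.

f(t) = 4 e^{- 8 \left(t - 5\right)^{2}}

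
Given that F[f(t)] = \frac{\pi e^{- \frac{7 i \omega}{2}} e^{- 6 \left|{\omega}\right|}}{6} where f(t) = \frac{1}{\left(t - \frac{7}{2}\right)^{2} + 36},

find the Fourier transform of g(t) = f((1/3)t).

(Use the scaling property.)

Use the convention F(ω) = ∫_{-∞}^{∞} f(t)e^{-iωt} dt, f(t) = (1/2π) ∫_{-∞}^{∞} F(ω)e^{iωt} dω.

F[g](ω) = \frac{\pi e^{- \frac{21 i \omega}{2} - 18 \left|{\omega}\right|}}{2}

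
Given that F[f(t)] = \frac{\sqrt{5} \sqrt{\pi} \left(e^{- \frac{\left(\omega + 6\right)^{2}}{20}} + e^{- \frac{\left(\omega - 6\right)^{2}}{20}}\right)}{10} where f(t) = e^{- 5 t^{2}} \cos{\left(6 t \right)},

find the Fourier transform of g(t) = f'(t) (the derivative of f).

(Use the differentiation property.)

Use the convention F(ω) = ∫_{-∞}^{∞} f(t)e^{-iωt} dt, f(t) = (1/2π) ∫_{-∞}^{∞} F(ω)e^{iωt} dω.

F[g](ω) = \frac{\sqrt{5} i \sqrt{\pi} \omega \left(e^{\frac{6 \omega}{5}} + 1\right) e^{- \frac{\omega^{2}}{20} - \frac{3 \omega}{5} - \frac{9}{5}}}{10}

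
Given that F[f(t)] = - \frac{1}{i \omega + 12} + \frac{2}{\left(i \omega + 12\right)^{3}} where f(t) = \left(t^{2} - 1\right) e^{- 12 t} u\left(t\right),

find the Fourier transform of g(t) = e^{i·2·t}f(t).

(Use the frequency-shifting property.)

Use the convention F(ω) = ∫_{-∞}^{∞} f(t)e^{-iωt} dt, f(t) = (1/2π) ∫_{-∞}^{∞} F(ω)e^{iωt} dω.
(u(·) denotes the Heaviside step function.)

F[g](ω) = \frac{2 i \left(\omega - 2\right) - \left(i \left(\omega - 2\right) + 12\right)^{3} + 24}{\left(i \left(\omega - 2\right) + 12\right)^{4}}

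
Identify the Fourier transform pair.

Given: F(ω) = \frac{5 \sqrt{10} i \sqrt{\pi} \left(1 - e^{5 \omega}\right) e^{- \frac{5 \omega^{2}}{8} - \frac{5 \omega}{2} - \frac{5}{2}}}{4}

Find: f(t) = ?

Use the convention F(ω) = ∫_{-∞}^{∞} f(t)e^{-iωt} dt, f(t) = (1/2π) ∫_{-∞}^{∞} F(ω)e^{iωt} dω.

f(t) = 5 e^{- \frac{2 t^{2}}{5}} \sin{\left(2 t \right)}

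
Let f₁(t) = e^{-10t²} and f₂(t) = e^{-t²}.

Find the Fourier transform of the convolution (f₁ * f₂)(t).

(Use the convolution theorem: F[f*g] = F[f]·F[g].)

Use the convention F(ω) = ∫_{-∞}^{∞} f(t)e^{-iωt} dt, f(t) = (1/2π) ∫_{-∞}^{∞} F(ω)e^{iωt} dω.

F[f₁*f₂](ω) = \frac{\sqrt{10} \pi e^{- \frac{11 \omega^{2}}{40}}}{10}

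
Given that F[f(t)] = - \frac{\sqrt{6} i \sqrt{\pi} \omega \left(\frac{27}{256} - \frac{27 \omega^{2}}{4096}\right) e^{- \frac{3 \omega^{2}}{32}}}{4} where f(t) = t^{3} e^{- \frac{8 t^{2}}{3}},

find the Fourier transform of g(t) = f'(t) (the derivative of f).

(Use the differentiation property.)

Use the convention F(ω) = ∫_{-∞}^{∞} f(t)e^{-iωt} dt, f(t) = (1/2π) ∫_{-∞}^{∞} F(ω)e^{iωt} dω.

F[g](ω) = \frac{27 \sqrt{6} \sqrt{\pi} \omega^{2} \left(16 - \omega^{2}\right) e^{- \frac{3 \omega^{2}}{32}}}{16384}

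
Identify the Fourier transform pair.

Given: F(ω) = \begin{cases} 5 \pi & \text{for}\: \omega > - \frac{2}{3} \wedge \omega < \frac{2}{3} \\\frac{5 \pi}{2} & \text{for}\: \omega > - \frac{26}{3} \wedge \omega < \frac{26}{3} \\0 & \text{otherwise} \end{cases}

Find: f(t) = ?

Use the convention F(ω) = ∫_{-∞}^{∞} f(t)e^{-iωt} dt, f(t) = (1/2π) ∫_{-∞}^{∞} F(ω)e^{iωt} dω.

f(t) = \frac{5 \sin{\left(\frac{14 t}{3} \right)} \cos{\left(4 t \right)}}{t}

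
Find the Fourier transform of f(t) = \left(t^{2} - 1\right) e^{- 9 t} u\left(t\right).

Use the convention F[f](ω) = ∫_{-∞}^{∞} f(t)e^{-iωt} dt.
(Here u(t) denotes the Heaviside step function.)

F(ω) = \frac{2 i \omega - \left(i \omega + 9\right)^{3} + 18}{\left(i \omega + 9\right)^{4}}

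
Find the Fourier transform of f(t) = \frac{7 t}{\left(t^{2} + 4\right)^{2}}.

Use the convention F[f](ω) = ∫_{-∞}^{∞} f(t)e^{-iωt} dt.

F(ω) = - \frac{7 i \pi \omega e^{- 2 \left|{\omega}\right|}}{4}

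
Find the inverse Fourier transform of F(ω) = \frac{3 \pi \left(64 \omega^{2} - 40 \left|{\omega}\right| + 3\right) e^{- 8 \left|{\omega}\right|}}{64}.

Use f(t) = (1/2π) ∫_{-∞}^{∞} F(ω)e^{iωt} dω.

f(t) = \frac{3 t^{4}}{\left(t^{2} + 64\right)^{3}}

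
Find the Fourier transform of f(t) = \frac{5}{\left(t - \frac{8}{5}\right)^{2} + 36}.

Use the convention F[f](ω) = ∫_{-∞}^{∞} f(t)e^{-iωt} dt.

F(ω) = \frac{5 \pi e^{- \frac{8 i \omega}{5} - 6 \left|{\omega}\right|}}{6}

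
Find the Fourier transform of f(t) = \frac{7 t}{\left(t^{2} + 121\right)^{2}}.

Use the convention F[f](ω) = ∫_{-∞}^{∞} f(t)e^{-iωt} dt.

F(ω) = - \frac{7 i \pi \omega e^{- 11 \left|{\omega}\right|}}{22}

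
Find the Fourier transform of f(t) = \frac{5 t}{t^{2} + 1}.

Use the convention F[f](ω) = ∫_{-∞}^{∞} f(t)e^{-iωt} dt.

F(ω) = - 5 i \pi e^{- \left|{\omega}\right|} \operatorname{sign}{\left(\omega \right)}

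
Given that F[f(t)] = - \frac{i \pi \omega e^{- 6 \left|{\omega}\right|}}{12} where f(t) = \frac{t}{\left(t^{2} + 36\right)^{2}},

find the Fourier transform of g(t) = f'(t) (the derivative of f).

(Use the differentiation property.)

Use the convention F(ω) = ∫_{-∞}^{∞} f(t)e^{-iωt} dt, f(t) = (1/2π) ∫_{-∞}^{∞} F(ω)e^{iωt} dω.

F[g](ω) = \frac{\pi \omega^{2} e^{- 6 \left|{\omega}\right|}}{12}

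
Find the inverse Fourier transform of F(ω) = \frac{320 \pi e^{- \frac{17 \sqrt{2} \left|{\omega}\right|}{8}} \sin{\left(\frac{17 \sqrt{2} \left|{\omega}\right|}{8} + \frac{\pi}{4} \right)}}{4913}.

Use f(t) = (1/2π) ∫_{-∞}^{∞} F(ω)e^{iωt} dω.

f(t) = \frac{5}{t^{4} + \frac{83521}{256}}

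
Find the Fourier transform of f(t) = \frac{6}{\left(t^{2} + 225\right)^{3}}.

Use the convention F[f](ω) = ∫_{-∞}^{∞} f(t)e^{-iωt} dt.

F(ω) = \frac{\pi \left(75 \omega^{2} + 15 \left|{\omega}\right| + 1\right) e^{- 15 \left|{\omega}\right|}}{337500}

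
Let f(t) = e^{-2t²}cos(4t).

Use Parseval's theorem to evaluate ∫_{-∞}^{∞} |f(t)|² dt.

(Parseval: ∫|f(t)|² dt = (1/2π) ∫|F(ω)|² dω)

∫|f(t)|² dt = \frac{\sqrt{\pi} \left(1 + e^{4}\right)}{4 e^{4}}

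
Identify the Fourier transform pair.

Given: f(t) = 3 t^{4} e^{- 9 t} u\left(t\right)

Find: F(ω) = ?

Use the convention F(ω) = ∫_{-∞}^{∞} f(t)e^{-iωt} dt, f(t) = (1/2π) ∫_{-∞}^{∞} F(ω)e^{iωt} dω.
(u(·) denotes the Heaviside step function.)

F(ω) = \frac{72}{\left(i \omega + 9\right)^{5}}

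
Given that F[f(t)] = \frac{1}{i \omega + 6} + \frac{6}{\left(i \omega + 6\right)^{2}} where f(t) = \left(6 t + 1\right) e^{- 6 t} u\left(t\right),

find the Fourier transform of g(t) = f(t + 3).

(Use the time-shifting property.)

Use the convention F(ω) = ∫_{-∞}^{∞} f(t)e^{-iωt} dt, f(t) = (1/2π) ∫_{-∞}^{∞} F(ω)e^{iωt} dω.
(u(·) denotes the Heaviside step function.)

F[g](ω) = \frac{\left(- i \omega - 12\right) e^{3 i \omega}}{\omega^{2} - 12 i \omega - 36}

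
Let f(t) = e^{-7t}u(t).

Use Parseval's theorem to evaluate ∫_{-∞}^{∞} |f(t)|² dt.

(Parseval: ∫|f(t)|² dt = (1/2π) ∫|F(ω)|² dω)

∫|f(t)|² dt = \frac{1}{14}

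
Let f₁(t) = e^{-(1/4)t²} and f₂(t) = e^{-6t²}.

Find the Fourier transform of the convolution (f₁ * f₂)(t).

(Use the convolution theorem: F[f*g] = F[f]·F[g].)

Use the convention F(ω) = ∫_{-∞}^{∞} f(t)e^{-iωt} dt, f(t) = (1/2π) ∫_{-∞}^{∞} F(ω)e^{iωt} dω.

F[f₁*f₂](ω) = \frac{\sqrt{6} \pi e^{- \frac{25 \omega^{2}}{24}}}{3}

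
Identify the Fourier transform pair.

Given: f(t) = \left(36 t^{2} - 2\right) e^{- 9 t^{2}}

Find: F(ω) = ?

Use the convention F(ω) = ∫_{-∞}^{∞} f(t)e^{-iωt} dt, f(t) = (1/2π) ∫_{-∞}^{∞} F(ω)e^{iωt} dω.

F(ω) = - \frac{\sqrt{\pi} \omega^{2} e^{- \frac{\omega^{2}}{36}}}{27}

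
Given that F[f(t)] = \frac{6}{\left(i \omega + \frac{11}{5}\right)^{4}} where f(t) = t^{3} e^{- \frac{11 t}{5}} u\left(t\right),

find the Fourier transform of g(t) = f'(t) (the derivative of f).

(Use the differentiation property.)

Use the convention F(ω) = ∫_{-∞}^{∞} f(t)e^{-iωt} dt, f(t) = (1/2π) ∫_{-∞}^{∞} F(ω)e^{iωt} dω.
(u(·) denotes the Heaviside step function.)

F[g](ω) = \frac{3750 i \omega}{\left(5 i \omega + 11\right)^{4}}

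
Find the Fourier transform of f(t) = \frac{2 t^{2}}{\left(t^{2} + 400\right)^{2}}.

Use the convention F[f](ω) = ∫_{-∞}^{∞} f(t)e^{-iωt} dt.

F(ω) = \frac{\pi \left(1 - 20 \left|{\omega}\right|\right) e^{- 20 \left|{\omega}\right|}}{20}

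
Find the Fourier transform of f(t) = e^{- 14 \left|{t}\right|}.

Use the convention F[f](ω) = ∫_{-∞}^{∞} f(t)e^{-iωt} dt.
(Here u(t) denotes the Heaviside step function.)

F(ω) = \frac{28}{\omega^{2} + 196}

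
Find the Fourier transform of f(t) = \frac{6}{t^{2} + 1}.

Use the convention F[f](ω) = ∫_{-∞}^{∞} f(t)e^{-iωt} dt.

F(ω) = 6 \pi e^{- \left|{\omega}\right|}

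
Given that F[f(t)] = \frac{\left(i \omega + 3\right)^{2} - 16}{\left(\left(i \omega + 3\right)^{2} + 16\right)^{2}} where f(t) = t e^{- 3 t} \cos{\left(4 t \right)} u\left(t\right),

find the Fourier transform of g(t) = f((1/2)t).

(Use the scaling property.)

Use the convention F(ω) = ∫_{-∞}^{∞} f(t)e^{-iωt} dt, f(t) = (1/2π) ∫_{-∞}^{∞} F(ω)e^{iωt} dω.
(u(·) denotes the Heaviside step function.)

F[g](ω) = \frac{2 \left(\left(2 i \omega + 3\right)^{2} - 16\right)}{\left(\left(2 i \omega + 3\right)^{2} + 16\right)^{2}}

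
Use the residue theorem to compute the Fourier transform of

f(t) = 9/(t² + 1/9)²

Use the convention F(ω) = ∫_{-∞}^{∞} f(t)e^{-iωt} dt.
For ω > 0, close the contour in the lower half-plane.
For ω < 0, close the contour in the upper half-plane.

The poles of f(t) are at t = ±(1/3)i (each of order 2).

Let g(z) = f(z)e^{-iωz}; for large |z| the factor e^{-iωz} decays in the lower half-plane when ω > 0 and in the upper half-plane when ω < 0.

Case ω > 0 (lower half-plane, clockwise contour ⇒ F(ω) = -2πi·ΣRes):
  Res_{z = - \frac{i}{3}} g(z) = \frac{81 i \left(\omega + 3\right) e^{- \frac{\omega}{3}}}{4} (pole of order 2)
  F(ω) = -2πi·ΣRes = \frac{81 \pi \left(\omega + 3\right) e^{- \frac{\omega}{3}}}{2}

Case ω < 0 (upper half-plane, counterclockwise contour ⇒ F(ω) = +2πi·ΣRes):
  Res_{z = \frac{i}{3}} g(z) = \frac{81 i \left(\omega - 3\right) e^{\frac{\omega}{3}}}{4} (pole of order 2)
  F(ω) = 2πi·ΣRes = \frac{81 \pi \left(3 - \omega\right) e^{\frac{\omega}{3}}}{2}

Both cases combine into a single formula in |ω|:

F(ω) = \frac{81 \pi \left(\left|{\omega}\right| + 3\right) e^{- \frac{\left|{\omega}\right|}{3}}}{2}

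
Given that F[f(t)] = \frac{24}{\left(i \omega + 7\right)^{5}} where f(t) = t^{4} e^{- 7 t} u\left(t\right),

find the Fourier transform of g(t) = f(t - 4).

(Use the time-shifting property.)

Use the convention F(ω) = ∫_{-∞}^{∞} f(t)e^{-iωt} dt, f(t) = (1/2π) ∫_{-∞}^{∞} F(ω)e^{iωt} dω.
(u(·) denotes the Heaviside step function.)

F[g](ω) = \frac{24 e^{- 4 i \omega}}{\left(i \omega + 7\right)^{5}}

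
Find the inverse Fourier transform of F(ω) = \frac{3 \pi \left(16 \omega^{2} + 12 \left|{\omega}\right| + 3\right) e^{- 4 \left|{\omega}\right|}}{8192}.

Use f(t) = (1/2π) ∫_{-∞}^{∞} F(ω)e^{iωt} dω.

f(t) = \frac{3}{\left(t^{2} + 16\right)^{3}}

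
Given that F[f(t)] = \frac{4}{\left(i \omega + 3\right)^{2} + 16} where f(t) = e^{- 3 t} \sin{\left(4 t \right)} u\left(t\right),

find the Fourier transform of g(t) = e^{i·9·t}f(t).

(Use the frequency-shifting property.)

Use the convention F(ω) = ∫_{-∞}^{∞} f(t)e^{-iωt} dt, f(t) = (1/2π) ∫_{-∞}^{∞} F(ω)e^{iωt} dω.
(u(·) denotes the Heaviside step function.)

F[g](ω) = \frac{4}{\left(i \left(\omega - 9\right) + 3\right)^{2} + 16}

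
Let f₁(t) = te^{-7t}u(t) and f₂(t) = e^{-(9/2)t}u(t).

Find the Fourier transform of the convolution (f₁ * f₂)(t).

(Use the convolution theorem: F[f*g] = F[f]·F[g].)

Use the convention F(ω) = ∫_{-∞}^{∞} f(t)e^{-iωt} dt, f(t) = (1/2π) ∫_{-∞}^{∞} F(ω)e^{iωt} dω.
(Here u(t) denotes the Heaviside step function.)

F[f₁*f₂](ω) = \frac{2}{\left(i \omega + 7\right)^{2} \left(2 i \omega + 9\right)}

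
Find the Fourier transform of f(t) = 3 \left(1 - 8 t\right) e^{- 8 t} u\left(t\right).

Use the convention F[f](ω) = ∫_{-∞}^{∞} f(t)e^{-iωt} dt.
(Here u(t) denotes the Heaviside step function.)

F(ω) = \frac{3 i \omega}{- \omega^{2} + 16 i \omega + 64}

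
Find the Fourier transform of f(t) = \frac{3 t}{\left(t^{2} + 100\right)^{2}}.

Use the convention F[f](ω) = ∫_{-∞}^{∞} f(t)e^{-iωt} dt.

F(ω) = - \frac{3 i \pi \omega e^{- 10 \left|{\omega}\right|}}{20}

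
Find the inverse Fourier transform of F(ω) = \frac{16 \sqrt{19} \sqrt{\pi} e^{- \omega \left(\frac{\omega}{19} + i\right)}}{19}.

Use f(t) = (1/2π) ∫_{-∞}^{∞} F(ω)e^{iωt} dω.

f(t) = 8 e^{- \frac{19 \left(t - 1\right)^{2}}{4}}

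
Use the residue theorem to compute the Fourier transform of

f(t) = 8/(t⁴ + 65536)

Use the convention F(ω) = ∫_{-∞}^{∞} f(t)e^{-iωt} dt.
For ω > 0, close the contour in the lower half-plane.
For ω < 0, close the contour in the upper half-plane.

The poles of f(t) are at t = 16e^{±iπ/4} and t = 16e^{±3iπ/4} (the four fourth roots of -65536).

Let g(z) = f(z)e^{-iωz}; for large |z| the factor e^{-iωz} decays in the lower half-plane when ω > 0 and in the upper half-plane when ω < 0.

Case ω > 0 (lower half-plane, clockwise contour ⇒ F(ω) = -2πi·ΣRes):
  Res_{z = - 8 \sqrt{2} - 8 \sqrt{2} i} g(z) = \frac{\sqrt{2} i \left(1 - i\right) e^{8 \sqrt{2} \omega \left(-1 + i\right)}}{4096}
  Res_{z = 8 \sqrt{2} - 8 \sqrt{2} i} g(z) = \frac{\sqrt{2} i \left(1 + i\right) e^{- 8 \sqrt{2} \omega \left(1 + i\right)}}{4096}
  F(ω) = -2πi·ΣRes = \frac{\sqrt{2} \pi \left(1 - i\right) \left(e^{16 \sqrt{2} i \omega} + i\right) e^{- 8 \sqrt{2} \omega \left(1 + i\right)}}{2048} = \frac{\sqrt{2} \pi \left(\sin{\left(8 \sqrt{2} \omega \right)} + \cos{\left(8 \sqrt{2} \omega \right)}\right) e^{- 8 \sqrt{2} \omega}}{1024}

Case ω < 0 (upper half-plane, counterclockwise contour ⇒ F(ω) = +2πi·ΣRes):
  Res_{z = 8 \sqrt{2} + 8 \sqrt{2} i} g(z) = \frac{\sqrt{2} i \left(-1 + i\right) e^{8 \sqrt{2} \omega \left(1 - i\right)}}{4096}
  Res_{z = - 8 \sqrt{2} + 8 \sqrt{2} i} g(z) = \frac{\sqrt{2} \left(1 - i\right) e^{8 \sqrt{2} \omega \left(1 + i\right)}}{4096}
  F(ω) = 2πi·ΣRes = - \frac{\sqrt{2} i \pi \left(i \left(1 - i\right) e^{8 \sqrt{2} \omega \left(1 - i\right)} - \left(1 - i\right) e^{8 \sqrt{2} \omega \left(1 + i\right)}\right)}{2048} = \frac{\sqrt{2} \pi \left(- \sin{\left(8 \sqrt{2} \omega \right)} + \cos{\left(8 \sqrt{2} \omega \right)}\right) e^{8 \sqrt{2} \omega}}{1024}

Both cases combine into a single formula in |ω|:

F(ω) = \frac{\sqrt{2} \pi \left(\sin{\left(8 \sqrt{2} \left|{\omega}\right| \right)} + \cos{\left(8 \sqrt{2} \left|{\omega}\right| \right)}\right) e^{- 8 \sqrt{2} \left|{\omega}\right|}}{1024}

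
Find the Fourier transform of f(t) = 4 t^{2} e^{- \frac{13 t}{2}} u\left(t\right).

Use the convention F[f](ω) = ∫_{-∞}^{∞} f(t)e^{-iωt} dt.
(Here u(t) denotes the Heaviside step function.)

F(ω) = \frac{64}{\left(2 i \omega + 13\right)^{3}}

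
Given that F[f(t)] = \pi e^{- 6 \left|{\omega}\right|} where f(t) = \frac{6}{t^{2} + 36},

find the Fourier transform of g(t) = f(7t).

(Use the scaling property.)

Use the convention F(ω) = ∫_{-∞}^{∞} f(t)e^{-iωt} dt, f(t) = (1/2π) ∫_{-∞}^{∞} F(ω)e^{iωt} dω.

F[g](ω) = \frac{\pi e^{- \frac{6 \left|{\omega}\right|}{7}}}{7}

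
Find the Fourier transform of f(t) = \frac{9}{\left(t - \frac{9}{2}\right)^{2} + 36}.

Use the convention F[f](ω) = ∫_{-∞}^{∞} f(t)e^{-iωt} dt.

F(ω) = \frac{3 \pi e^{- \frac{9 i \omega}{2} - 6 \left|{\omega}\right|}}{2}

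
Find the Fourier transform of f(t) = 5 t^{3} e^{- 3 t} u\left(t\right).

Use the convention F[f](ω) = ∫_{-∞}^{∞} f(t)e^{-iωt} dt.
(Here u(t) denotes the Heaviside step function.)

F(ω) = \frac{30}{\left(i \omega + 3\right)^{4}}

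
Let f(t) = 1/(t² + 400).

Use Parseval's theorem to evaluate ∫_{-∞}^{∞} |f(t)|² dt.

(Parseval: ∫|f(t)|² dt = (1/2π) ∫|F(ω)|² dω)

∫|f(t)|² dt = \frac{\pi}{16000}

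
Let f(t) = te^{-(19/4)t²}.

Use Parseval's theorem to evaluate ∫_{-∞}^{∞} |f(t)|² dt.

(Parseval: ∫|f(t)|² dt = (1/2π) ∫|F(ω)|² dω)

∫|f(t)|² dt = \frac{\sqrt{38} \sqrt{\pi}}{361}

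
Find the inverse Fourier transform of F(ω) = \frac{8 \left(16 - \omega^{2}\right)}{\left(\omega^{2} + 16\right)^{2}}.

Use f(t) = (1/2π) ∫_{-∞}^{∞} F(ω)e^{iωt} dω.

f(t) = 4 e^{- 4 \left|{t}\right|} \left|{t}\right|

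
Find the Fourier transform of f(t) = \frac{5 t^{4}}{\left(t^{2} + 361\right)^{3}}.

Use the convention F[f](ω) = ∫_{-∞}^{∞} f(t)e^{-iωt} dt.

F(ω) = \frac{5 \pi \left(361 \omega^{2} - 95 \left|{\omega}\right| + 3\right) e^{- 19 \left|{\omega}\right|}}{152}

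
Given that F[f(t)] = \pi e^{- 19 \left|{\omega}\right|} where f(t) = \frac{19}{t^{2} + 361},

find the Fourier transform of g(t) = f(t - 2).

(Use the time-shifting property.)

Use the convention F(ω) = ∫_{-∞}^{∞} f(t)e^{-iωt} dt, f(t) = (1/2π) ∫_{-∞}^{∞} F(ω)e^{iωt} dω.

F[g](ω) = \pi e^{- 2 i \omega - 19 \left|{\omega}\right|}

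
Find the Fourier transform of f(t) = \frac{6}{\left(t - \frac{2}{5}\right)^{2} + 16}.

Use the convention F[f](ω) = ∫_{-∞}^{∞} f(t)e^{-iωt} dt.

F(ω) = \frac{3 \pi e^{- \frac{2 i \omega}{5} - 4 \left|{\omega}\right|}}{2}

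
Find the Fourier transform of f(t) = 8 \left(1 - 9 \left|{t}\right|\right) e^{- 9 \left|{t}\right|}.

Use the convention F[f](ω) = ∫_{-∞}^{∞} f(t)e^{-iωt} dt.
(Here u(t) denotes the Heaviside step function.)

F(ω) = \frac{288 \omega^{2}}{\left(\omega^{2} + 81\right)^{2}}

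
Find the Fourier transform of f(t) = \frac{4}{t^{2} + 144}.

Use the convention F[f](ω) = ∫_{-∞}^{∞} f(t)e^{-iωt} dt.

F(ω) = \frac{\pi e^{- 12 \left|{\omega}\right|}}{3}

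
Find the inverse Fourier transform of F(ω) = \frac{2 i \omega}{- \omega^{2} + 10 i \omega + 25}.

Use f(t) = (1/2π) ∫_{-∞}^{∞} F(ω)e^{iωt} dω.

f(t) = 2 \left(1 - 5 t\right) e^{- 5 t} u\left(t\right)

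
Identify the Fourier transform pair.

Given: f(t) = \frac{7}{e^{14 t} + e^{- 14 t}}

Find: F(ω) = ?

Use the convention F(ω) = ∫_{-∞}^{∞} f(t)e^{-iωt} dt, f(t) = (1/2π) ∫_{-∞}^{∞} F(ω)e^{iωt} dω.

F(ω) = \frac{\pi}{4 \cosh{\left(\frac{\pi \omega}{28} \right)}}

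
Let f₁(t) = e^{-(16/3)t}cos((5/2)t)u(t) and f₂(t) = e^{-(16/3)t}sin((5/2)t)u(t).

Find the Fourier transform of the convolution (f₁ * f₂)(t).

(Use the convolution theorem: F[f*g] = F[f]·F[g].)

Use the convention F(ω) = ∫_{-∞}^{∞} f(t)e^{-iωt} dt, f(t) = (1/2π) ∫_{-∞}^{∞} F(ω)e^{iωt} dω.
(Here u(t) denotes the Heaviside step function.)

F[f₁*f₂](ω) = \frac{1080 \left(3 i \omega + 16\right)}{\left(4 \left(3 i \omega + 16\right)^{2} + 225\right)^{2}}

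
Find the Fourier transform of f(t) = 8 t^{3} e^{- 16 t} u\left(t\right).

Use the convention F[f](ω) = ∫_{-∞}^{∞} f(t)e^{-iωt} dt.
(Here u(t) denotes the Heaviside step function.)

F(ω) = \frac{48}{\left(i \omega + 16\right)^{4}}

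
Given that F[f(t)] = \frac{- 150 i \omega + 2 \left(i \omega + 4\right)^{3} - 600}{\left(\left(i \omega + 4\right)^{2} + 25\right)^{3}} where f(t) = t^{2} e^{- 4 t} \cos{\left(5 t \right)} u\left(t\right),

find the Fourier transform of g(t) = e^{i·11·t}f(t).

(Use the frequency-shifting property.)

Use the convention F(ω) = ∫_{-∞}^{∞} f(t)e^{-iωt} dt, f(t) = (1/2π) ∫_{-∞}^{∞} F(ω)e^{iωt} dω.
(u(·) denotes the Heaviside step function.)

F[g](ω) = \frac{2 \left(75 i \left(11 - \omega\right) + \left(i \left(\omega - 11\right) + 4\right)^{3} - 300\right)}{\left(\left(i \left(\omega - 11\right) + 4\right)^{2} + 25\right)^{3}}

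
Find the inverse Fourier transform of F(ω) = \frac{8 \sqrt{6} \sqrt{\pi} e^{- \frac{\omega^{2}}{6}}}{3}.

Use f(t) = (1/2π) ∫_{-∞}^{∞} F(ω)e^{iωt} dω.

f(t) = 8 e^{- \frac{3 t^{2}}{2}}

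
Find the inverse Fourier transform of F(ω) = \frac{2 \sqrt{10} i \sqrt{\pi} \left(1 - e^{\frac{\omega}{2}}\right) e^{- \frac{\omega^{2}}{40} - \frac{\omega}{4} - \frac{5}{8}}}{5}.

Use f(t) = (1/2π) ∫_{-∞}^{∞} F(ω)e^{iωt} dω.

f(t) = 8 e^{- 10 t^{2}} \sin{\left(5 t \right)}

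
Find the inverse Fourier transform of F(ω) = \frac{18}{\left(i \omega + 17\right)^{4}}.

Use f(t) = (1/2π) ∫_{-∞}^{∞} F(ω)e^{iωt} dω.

f(t) = 3 t^{3} e^{- 17 t} u\left(t\right)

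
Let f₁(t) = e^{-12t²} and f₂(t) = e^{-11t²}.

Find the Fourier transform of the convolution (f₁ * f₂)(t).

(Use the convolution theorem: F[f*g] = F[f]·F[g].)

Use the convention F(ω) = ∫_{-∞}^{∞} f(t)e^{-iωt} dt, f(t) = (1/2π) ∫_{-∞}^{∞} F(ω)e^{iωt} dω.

F[f₁*f₂](ω) = \frac{\sqrt{33} \pi e^{- \frac{23 \omega^{2}}{528}}}{66}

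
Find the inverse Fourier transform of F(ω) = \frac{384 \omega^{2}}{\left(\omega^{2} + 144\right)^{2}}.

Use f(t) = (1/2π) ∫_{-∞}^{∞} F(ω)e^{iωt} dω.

f(t) = 8 \left(1 - 12 \left|{t}\right|\right) e^{- 12 \left|{t}\right|}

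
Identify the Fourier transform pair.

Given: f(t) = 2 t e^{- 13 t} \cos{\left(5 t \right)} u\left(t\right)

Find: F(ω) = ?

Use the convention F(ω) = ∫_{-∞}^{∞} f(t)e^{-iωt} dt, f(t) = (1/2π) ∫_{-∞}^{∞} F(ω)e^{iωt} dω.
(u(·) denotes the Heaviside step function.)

F(ω) = \frac{2 \left(\left(i \omega + 13\right)^{2} - 25\right)}{\left(\left(i \omega + 13\right)^{2} + 25\right)^{2}}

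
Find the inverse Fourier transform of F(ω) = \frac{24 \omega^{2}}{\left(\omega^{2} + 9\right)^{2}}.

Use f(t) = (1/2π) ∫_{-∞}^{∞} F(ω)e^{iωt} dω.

f(t) = 2 \left(1 - 3 \left|{t}\right|\right) e^{- 3 \left|{t}\right|}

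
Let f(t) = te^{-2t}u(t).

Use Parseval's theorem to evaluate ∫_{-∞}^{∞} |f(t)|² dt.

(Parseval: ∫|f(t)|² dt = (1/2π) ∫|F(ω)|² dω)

∫|f(t)|² dt = \frac{1}{32}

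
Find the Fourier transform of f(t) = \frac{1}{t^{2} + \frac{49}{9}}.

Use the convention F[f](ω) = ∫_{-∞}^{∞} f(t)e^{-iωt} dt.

F(ω) = \frac{3 \pi e^{- \frac{7 \left|{\omega}\right|}{3}}}{7}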